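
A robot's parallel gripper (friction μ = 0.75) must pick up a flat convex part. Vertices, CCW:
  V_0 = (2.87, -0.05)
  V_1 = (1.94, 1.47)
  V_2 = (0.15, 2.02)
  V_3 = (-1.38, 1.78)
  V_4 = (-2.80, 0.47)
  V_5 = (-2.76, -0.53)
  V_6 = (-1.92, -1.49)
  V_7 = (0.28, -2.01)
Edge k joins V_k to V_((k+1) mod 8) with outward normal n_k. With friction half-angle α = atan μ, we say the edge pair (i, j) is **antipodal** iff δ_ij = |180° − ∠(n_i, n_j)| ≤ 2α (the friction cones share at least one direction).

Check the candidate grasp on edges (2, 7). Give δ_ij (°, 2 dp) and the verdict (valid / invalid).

δ = 28.20°, valid

α = atan 0.75 = 36.87°;  2α = 73.74°
edge 2: e_2 = (-1.53, -0.24);  n_2 = (-0.1550, +0.9879)
edge 7: e_7 = (+2.59, +1.96);  n_7 = (+0.6034, -0.7974)
∠(n_2, n_7) = 151.80°
δ = |180° − 151.80°| = 28.20°
28.20° ≤ 2α = 73.74°  →  valid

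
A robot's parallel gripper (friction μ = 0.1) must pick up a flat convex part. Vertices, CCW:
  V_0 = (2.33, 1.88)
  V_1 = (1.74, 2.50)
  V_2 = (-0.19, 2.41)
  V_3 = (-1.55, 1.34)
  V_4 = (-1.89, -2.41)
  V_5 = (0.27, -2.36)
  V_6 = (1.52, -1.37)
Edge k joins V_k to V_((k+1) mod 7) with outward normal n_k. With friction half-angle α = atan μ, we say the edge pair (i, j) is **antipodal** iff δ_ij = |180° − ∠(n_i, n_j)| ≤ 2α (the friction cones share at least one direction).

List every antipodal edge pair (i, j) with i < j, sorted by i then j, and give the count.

α = atan 0.1 = 5.71°;  2α = 11.42°
n_0 = (+0.7244, +0.6894)
n_1 = (-0.0466, +0.9989)
n_2 = (-0.6183, +0.7859)
n_3 = (-0.9959, +0.0903)
n_4 = (+0.0231, -0.9997)
n_5 = (+0.6209, -0.7839)
n_6 = (+0.9703, -0.2418)
  (0,1): δ = 130.91°  ·
  (0,2): δ = 95.39°  ·
  (0,3): δ = 48.76°  ·
  (0,4): δ = 47.75°  ·
  (0,5): δ = 84.80°  ·
  (0,6): δ = 122.43°  ·
  (1,2): δ = 144.48°  ·
  (1,3): δ = 97.85°  ·
  (1,4): δ = 1.34°  ✓
  (1,5): δ = 35.71°  ·
  (1,6): δ = 73.34°  ·
  (2,3): δ = 133.38°  ·
  (2,4): δ = 36.87°  ·
  (2,5): δ = 0.18°  ✓
  (2,6): δ = 37.81°  ·
  (3,4): δ = 83.49°  ·
  (3,5): δ = 46.44°  ·
  (3,6): δ = 8.81°  ✓
  (4,5): δ = 142.95°  ·
  (4,6): δ = 105.32°  ·
  (5,6): δ = 142.37°  ·
antipodal pairs: 3

count = 3; pairs: (1,4), (2,5), (3,6)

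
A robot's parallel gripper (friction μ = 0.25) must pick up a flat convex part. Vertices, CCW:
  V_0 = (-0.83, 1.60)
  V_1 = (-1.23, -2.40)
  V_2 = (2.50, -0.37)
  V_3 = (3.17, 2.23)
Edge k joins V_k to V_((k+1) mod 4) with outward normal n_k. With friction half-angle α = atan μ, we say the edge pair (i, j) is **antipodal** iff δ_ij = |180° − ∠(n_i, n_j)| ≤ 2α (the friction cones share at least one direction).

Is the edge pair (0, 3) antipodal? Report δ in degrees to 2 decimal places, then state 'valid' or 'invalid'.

α = atan 0.25 = 14.04°;  2α = 28.07°
edge 0: e_0 = (-0.40, -4.00);  n_0 = (-0.9950, +0.0995)
edge 3: e_3 = (-4.00, -0.63);  n_3 = (-0.1556, +0.9878)
∠(n_0, n_3) = 75.34°
δ = |180° − 75.34°| = 104.66°
104.66° > 2α = 28.07°  →  invalid

δ = 104.66°, invalid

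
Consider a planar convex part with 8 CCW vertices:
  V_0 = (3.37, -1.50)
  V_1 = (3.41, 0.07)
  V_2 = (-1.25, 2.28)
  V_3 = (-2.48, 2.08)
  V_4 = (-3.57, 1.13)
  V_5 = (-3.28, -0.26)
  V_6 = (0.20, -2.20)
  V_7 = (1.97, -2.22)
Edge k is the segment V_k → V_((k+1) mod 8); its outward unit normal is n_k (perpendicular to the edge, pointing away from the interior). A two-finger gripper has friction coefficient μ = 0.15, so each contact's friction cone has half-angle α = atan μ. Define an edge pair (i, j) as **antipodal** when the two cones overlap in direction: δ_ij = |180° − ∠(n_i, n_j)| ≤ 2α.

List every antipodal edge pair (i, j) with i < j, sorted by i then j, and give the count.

α = atan 0.15 = 8.53°;  2α = 17.06°
n_0 = (+0.9997, -0.0255)
n_1 = (+0.4285, +0.9035)
n_2 = (-0.1605, +0.9870)
n_3 = (-0.6570, +0.7539)
n_4 = (-0.9789, -0.2042)
n_5 = (-0.4869, -0.8734)
n_6 = (-0.0113, -0.9999)
n_7 = (+0.4573, -0.8893)
  (0,1): δ = 113.91°  ·
  (0,2): δ = 79.30°  ·
  (0,3): δ = 47.47°  ·
  (0,4): δ = 13.24°  ✓
  (0,5): δ = 62.32°  ·
  (0,6): δ = 90.81°  ·
  (0,7): δ = 118.68°  ·
  (1,2): δ = 145.39°  ·
  (1,3): δ = 113.55°  ·
  (1,4): δ = 52.84°  ·
  (1,5): δ = 3.77°  ✓
  (1,6): δ = 24.73°  ·
  (1,7): δ = 52.59°  ·
  (2,3): δ = 148.16°  ·
  (2,4): δ = 87.45°  ·
  (2,5): δ = 38.37°  ·
  (2,6): δ = 9.88°  ✓
  (2,7): δ = 17.98°  ·
  (3,4): δ = 119.29°  ·
  (3,5): δ = 70.21°  ·
  (3,6): δ = 41.72°  ·
  (3,7): δ = 13.86°  ✓
  (4,5): δ = 130.92°  ·
  (4,6): δ = 102.43°  ·
  (4,7): δ = 74.57°  ·
  (5,6): δ = 151.51°  ·
  (5,7): δ = 123.65°  ·
  (6,7): δ = 152.14°  ·
antipodal pairs: 4

count = 4; pairs: (0,4), (1,5), (2,6), (3,7)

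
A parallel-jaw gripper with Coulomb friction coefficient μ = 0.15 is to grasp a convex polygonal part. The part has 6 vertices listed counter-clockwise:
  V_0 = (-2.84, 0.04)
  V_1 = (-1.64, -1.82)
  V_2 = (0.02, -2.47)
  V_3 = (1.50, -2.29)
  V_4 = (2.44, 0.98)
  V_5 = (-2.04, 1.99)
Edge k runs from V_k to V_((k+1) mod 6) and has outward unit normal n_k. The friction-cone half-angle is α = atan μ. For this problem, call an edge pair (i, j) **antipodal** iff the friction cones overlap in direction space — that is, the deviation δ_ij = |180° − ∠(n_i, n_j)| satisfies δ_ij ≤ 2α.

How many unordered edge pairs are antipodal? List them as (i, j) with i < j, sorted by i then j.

count = 2; pairs: (1,4), (3,5)

α = atan 0.15 = 8.53°;  2α = 17.06°
n_0 = (-0.8403, -0.5421)
n_1 = (-0.3646, -0.9312)
n_2 = (+0.1207, -0.9927)
n_3 = (+0.9611, -0.2763)
n_4 = (+0.2199, +0.9755)
n_5 = (-0.9252, +0.3796)
  (0,1): δ = 144.21°  ·
  (0,2): δ = 115.89°  ·
  (0,3): δ = 48.87°  ·
  (0,4): δ = 44.47°  ·
  (0,5): δ = 124.87°  ·
  (1,2): δ = 151.68°  ·
  (1,3): δ = 84.65°  ·
  (1,4): δ = 8.68°  ✓
  (1,5): δ = 89.08°  ·
  (2,3): δ = 112.97°  ·
  (2,4): δ = 19.64°  ·
  (2,5): δ = 60.76°  ·
  (3,4): δ = 86.67°  ·
  (3,5): δ = 6.27°  ✓
  (4,5): δ = 99.60°  ·
antipodal pairs: 2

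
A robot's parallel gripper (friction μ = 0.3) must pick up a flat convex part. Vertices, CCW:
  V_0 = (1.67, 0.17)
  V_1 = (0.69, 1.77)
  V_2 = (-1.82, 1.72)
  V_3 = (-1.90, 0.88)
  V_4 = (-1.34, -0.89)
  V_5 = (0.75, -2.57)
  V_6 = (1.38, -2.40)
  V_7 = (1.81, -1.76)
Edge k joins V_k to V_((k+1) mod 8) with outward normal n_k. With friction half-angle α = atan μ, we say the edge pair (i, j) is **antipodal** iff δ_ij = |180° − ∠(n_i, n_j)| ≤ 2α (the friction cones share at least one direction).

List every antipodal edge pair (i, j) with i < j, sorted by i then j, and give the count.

α = atan 0.3 = 16.70°;  2α = 33.40°
n_0 = (+0.8528, +0.5223)
n_1 = (-0.0199, +0.9998)
n_2 = (-0.9955, +0.0948)
n_3 = (-0.9534, -0.3016)
n_4 = (-0.6265, -0.7794)
n_5 = (+0.2605, -0.9655)
n_6 = (+0.8300, -0.5577)
n_7 = (+0.9974, +0.0723)
  (0,1): δ = 120.35°  ·
  (0,2): δ = 36.93°  ·
  (0,3): δ = 13.93°  ✓
  (0,4): δ = 19.72°  ✓
  (0,5): δ = 73.61°  ·
  (0,6): δ = 114.62°  ·
  (0,7): δ = 152.66°  ·
  (1,2): δ = 96.58°  ·
  (1,3): δ = 73.58°  ·
  (1,4): δ = 39.93°  ·
  (1,5): δ = 13.96°  ✓
  (1,6): δ = 54.96°  ·
  (1,7): δ = 93.01°  ·
  (2,3): δ = 157.00°  ·
  (2,4): δ = 123.35°  ·
  (2,5): δ = 69.46°  ·
  (2,6): δ = 28.46°  ✓
  (2,7): δ = 9.59°  ✓
  (3,4): δ = 146.35°  ·
  (3,5): δ = 92.46°  ·
  (3,6): δ = 51.45°  ·
  (3,7): δ = 13.41°  ✓
  (4,5): δ = 126.11°  ·
  (4,6): δ = 85.10°  ·
  (4,7): δ = 47.06°  ·
  (5,6): δ = 139.00°  ·
  (5,7): δ = 100.95°  ·
  (6,7): δ = 141.95°  ·
antipodal pairs: 6

count = 6; pairs: (0,3), (0,4), (1,5), (2,6), (2,7), (3,7)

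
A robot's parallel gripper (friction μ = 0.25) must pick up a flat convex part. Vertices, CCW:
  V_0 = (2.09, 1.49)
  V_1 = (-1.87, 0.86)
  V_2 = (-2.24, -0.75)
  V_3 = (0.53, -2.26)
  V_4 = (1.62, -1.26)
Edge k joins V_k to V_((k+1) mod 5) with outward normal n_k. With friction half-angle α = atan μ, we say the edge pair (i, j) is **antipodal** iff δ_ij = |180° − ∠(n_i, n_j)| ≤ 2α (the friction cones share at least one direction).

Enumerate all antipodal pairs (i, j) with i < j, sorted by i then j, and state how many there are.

count = 1; pairs: (1,4)

α = atan 0.25 = 14.04°;  2α = 28.07°
n_0 = (-0.1571, +0.9876)
n_1 = (-0.9746, +0.2240)
n_2 = (-0.4786, -0.8780)
n_3 = (+0.6760, -0.7369)
n_4 = (+0.9857, -0.1685)
  (0,1): δ = 111.98°  ·
  (0,2): δ = 37.64°  ·
  (0,3): δ = 33.49°  ·
  (0,4): δ = 71.26°  ·
  (1,2): δ = 105.65°  ·
  (1,3): δ = 34.52°  ·
  (1,4): δ = 3.24°  ✓
  (2,3): δ = 108.87°  ·
  (2,4): δ = 71.10°  ·
  (3,4): δ = 142.23°  ·
antipodal pairs: 1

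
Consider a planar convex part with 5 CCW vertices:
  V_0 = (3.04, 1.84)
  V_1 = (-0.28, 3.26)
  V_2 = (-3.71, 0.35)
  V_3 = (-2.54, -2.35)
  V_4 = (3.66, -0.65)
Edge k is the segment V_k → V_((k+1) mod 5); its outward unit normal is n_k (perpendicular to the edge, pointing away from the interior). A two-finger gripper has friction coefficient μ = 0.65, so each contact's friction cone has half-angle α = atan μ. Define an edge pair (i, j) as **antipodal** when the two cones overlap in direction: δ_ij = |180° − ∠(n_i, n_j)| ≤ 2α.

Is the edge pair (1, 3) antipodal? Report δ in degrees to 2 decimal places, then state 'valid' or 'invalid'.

α = atan 0.65 = 33.02°;  2α = 66.05°
edge 1: e_1 = (-3.43, -2.91);  n_1 = (-0.6469, +0.7625)
edge 3: e_3 = (+6.20, +1.70);  n_3 = (+0.2644, -0.9644)
∠(n_1, n_3) = 155.02°
δ = |180° − 155.02°| = 24.98°
24.98° ≤ 2α = 66.05°  →  valid

δ = 24.98°, valid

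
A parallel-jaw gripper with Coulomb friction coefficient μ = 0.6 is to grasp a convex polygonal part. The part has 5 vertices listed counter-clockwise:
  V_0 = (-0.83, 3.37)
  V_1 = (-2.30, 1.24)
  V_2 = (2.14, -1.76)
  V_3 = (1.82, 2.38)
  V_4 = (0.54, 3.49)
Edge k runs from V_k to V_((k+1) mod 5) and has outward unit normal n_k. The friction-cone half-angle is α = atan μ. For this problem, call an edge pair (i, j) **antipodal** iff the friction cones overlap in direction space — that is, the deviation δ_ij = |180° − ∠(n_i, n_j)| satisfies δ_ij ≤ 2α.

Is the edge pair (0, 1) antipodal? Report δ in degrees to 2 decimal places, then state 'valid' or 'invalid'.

α = atan 0.6 = 30.96°;  2α = 61.93°
edge 0: e_0 = (-1.47, -2.13);  n_0 = (-0.8230, +0.5680)
edge 1: e_1 = (+4.44, -3.00);  n_1 = (-0.5599, -0.8286)
∠(n_0, n_1) = 90.57°
δ = |180° − 90.57°| = 89.43°
89.43° > 2α = 61.93°  →  invalid

δ = 89.43°, invalid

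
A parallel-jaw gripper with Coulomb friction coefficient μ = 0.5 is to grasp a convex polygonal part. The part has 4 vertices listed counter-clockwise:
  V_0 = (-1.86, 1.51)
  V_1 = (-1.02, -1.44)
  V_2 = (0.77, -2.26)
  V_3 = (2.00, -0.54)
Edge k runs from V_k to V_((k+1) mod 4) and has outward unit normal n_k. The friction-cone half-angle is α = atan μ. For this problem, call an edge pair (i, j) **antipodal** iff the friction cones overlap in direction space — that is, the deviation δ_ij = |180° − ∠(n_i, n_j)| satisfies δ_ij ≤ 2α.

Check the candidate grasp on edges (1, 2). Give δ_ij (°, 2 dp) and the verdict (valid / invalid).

α = atan 0.5 = 26.57°;  2α = 53.13°
edge 1: e_1 = (+1.79, -0.82);  n_1 = (-0.4165, -0.9091)
edge 2: e_2 = (+1.23, +1.72);  n_2 = (+0.8134, -0.5817)
∠(n_1, n_2) = 79.04°
δ = |180° − 79.04°| = 100.96°
100.96° > 2α = 53.13°  →  invalid

δ = 100.96°, invalid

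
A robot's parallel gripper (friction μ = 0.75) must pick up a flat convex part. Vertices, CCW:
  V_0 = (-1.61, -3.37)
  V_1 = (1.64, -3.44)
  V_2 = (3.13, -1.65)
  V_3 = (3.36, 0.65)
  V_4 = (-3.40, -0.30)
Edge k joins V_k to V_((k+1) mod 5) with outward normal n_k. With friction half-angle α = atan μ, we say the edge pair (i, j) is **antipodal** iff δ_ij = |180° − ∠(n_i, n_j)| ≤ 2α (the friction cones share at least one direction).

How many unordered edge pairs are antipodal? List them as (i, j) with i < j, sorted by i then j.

count = 5; pairs: (0,3), (1,3), (1,4), (2,4), (3,4)

α = atan 0.75 = 36.87°;  2α = 73.74°
n_0 = (-0.0215, -0.9998)
n_1 = (+0.7686, -0.6398)
n_2 = (+0.9950, -0.0995)
n_3 = (-0.1392, +0.9903)
n_4 = (-0.8639, -0.5037)
  (0,1): δ = 128.54°  ·
  (0,2): δ = 94.48°  ·
  (0,3): δ = 9.23°  ✓
  (0,4): δ = 121.48°  ·
  (1,2): δ = 145.94°  ·
  (1,3): δ = 42.23°  ✓
  (1,4): δ = 70.02°  ✓
  (2,3): δ = 76.29°  ·
  (2,4): δ = 35.96°  ✓
  (3,4): δ = 67.75°  ✓
antipodal pairs: 5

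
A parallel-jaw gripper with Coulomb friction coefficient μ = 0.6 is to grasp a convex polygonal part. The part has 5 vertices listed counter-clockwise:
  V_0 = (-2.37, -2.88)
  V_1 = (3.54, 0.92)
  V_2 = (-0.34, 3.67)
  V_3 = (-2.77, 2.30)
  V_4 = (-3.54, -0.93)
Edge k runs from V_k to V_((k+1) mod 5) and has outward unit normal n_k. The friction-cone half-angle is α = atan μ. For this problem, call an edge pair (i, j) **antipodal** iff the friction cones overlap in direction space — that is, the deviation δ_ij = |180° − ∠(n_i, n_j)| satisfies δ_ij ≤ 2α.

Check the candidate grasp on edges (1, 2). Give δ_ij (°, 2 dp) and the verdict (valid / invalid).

δ = 115.26°, invalid

α = atan 0.6 = 30.96°;  2α = 61.93°
edge 1: e_1 = (-3.88, +2.75);  n_1 = (+0.5783, +0.8159)
edge 2: e_2 = (-2.43, -1.37);  n_2 = (-0.4911, +0.8711)
∠(n_1, n_2) = 64.74°
δ = |180° − 64.74°| = 115.26°
115.26° > 2α = 61.93°  →  invalid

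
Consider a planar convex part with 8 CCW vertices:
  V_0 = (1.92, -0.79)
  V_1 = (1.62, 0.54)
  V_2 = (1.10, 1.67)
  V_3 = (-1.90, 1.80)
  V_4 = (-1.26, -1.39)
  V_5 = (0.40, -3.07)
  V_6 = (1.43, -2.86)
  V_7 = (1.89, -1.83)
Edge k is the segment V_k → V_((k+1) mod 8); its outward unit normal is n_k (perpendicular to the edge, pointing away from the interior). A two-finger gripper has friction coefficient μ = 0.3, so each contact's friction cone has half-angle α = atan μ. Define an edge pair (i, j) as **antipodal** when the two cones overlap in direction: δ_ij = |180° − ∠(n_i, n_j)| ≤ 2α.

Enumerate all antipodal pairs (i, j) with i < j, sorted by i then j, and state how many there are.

count = 6; pairs: (0,3), (0,4), (1,3), (1,4), (2,5), (3,7)

α = atan 0.3 = 16.70°;  2α = 33.40°
n_0 = (+0.9755, +0.2200)
n_1 = (+0.9084, +0.4180)
n_2 = (+0.0433, +0.9991)
n_3 = (-0.9805, -0.1967)
n_4 = (-0.7113, -0.7029)
n_5 = (+0.1998, -0.9798)
n_6 = (+0.9131, -0.4078)
n_7 = (+0.9996, -0.0288)
  (0,1): δ = 168.00°  ·
  (0,2): δ = 105.19°  ·
  (0,3): δ = 1.37°  ✓
  (0,4): δ = 31.95°  ✓
  (0,5): δ = 88.81°  ·
  (0,6): δ = 143.22°  ·
  (0,7): δ = 165.64°  ·
  (1,2): δ = 117.19°  ·
  (1,3): δ = 13.37°  ✓
  (1,4): δ = 19.95°  ✓
  (1,5): δ = 76.81°  ·
  (1,6): δ = 131.22°  ·
  (1,7): δ = 153.64°  ·
  (2,3): δ = 76.17°  ·
  (2,4): δ = 42.86°  ·
  (2,5): δ = 14.00°  ✓
  (2,6): δ = 68.42°  ·
  (2,7): δ = 90.83°  ·
  (3,4): δ = 146.69°  ·
  (3,5): δ = 89.82°  ·
  (3,6): δ = 35.41°  ·
  (3,7): δ = 13.00°  ✓
  (4,5): δ = 123.13°  ·
  (4,6): δ = 68.72°  ·
  (4,7): δ = 46.31°  ·
  (5,6): δ = 125.59°  ·
  (5,7): δ = 103.18°  ·
  (6,7): δ = 157.59°  ·
antipodal pairs: 6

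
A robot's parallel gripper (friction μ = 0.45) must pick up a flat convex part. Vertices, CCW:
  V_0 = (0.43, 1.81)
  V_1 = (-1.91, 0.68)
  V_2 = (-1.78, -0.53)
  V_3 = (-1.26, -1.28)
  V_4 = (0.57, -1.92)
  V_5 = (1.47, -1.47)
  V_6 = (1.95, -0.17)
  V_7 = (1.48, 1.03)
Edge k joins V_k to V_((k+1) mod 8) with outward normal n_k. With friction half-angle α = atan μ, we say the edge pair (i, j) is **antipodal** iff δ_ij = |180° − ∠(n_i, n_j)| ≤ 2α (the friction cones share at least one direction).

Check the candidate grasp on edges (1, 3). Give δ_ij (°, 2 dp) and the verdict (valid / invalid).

α = atan 0.45 = 24.23°;  2α = 48.46°
edge 1: e_1 = (+0.13, -1.21);  n_1 = (-0.9943, -0.1068)
edge 3: e_3 = (+1.83, -0.64);  n_3 = (-0.3301, -0.9439)
∠(n_1, n_3) = 64.59°
δ = |180° − 64.59°| = 115.41°
115.41° > 2α = 48.46°  →  invalid

δ = 115.41°, invalid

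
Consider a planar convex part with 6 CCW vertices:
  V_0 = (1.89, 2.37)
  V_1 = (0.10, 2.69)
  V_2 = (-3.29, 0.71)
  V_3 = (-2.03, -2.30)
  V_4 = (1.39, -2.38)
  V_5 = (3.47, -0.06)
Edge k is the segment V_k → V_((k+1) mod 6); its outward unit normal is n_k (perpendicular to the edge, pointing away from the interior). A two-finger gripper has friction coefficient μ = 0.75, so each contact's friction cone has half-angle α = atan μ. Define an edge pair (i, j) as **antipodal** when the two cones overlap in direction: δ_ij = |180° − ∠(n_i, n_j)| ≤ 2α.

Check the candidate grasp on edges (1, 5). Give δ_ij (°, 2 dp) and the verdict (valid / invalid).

α = atan 0.75 = 36.87°;  2α = 73.74°
edge 1: e_1 = (-3.39, -1.98);  n_1 = (-0.5043, +0.8635)
edge 5: e_5 = (-1.58, +2.43);  n_5 = (+0.8384, +0.5451)
∠(n_1, n_5) = 87.26°
δ = |180° − 87.26°| = 92.74°
92.74° > 2α = 73.74°  →  invalid

δ = 92.74°, invalid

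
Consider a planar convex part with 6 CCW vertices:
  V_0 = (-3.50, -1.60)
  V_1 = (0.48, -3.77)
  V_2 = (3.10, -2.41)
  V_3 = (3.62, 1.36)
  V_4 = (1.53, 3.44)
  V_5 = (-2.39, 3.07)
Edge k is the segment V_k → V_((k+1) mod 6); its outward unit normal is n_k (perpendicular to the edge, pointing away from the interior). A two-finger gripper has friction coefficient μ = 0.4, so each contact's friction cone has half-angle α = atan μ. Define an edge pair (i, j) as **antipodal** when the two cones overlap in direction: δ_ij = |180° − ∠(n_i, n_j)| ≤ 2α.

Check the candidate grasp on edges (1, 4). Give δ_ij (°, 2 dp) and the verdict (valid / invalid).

δ = 22.04°, valid

α = atan 0.4 = 21.80°;  2α = 43.60°
edge 1: e_1 = (+2.62, +1.36);  n_1 = (+0.4607, -0.8875)
edge 4: e_4 = (-3.92, -0.37);  n_4 = (-0.0940, +0.9956)
∠(n_1, n_4) = 157.96°
δ = |180° − 157.96°| = 22.04°
22.04° ≤ 2α = 43.60°  →  valid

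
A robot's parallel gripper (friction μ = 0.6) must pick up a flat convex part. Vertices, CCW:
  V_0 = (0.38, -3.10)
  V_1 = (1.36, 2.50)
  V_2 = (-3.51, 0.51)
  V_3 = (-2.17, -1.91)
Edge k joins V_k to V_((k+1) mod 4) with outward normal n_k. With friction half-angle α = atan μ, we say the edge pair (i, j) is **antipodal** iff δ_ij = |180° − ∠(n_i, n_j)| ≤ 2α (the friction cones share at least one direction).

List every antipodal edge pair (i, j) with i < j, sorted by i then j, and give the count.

count = 3; pairs: (0,1), (0,2), (1,3)

α = atan 0.6 = 30.96°;  2α = 61.93°
n_0 = (+0.9850, -0.1724)
n_1 = (-0.3783, +0.9257)
n_2 = (-0.8748, -0.4844)
n_3 = (-0.4229, -0.9062)
  (0,1): δ = 57.85°  ✓
  (0,2): δ = 38.90°  ✓
  (0,3): δ = 74.91°  ·
  (1,2): δ = 83.25°  ·
  (1,3): δ = 47.24°  ✓
  (2,3): δ = 143.99°  ·
antipodal pairs: 3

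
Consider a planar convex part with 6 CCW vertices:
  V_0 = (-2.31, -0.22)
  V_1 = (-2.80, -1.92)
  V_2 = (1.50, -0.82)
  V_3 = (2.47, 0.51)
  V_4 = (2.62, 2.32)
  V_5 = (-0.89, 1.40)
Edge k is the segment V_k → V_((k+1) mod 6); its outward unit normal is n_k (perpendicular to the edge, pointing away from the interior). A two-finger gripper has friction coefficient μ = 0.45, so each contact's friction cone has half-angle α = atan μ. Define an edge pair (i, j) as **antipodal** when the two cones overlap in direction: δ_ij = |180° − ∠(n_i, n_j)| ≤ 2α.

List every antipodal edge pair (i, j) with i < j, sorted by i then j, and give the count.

count = 7; pairs: (0,2), (0,3), (1,4), (1,5), (2,4), (2,5), (3,5)

α = atan 0.45 = 24.23°;  2α = 48.46°
n_0 = (-0.9609, +0.2770)
n_1 = (+0.2478, -0.9688)
n_2 = (+0.8079, -0.5893)
n_3 = (+0.9966, -0.0826)
n_4 = (-0.2535, +0.9673)
n_5 = (-0.7520, +0.6592)
  (0,1): δ = 59.57°  ·
  (0,2): δ = 20.03°  ✓
  (0,3): δ = 11.34°  ✓
  (0,4): δ = 120.77°  ·
  (0,5): δ = 154.84°  ·
  (1,2): δ = 140.45°  ·
  (1,3): δ = 109.09°  ·
  (1,4): δ = 0.34°  ✓
  (1,5): δ = 34.41°  ✓
  (2,3): δ = 148.63°  ·
  (2,4): δ = 39.21°  ✓
  (2,5): δ = 5.13°  ✓
  (3,4): δ = 70.58°  ·
  (3,5): δ = 36.50°  ✓
  (4,5): δ = 145.92°  ·
antipodal pairs: 7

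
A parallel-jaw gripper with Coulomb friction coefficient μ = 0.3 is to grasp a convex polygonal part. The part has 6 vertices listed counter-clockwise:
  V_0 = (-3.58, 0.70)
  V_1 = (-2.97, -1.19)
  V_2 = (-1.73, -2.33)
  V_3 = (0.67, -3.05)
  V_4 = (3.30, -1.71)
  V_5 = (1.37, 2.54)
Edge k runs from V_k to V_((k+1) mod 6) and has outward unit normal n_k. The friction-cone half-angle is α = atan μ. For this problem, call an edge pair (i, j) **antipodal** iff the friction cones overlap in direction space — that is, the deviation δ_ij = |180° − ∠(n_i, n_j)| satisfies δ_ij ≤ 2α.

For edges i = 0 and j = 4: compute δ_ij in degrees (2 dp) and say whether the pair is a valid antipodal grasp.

α = atan 0.3 = 16.70°;  2α = 33.40°
edge 0: e_0 = (+0.61, -1.89);  n_0 = (-0.9517, -0.3071)
edge 4: e_4 = (-1.93, +4.25);  n_4 = (+0.9105, +0.4135)
∠(n_0, n_4) = 173.46°
δ = |180° − 173.46°| = 6.54°
6.54° ≤ 2α = 33.40°  →  valid

δ = 6.54°, valid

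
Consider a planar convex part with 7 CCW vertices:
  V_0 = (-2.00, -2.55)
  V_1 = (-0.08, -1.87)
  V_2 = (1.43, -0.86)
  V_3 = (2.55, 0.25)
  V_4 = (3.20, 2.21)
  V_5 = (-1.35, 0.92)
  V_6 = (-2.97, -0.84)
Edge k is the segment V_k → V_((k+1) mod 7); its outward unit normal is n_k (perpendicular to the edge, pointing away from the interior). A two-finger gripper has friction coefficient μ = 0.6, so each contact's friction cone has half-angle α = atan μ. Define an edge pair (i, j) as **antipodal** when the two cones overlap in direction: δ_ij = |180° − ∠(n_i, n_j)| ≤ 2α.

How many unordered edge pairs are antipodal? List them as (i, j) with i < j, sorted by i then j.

α = atan 0.6 = 30.96°;  2α = 61.93°
n_0 = (+0.3338, -0.9426)
n_1 = (+0.5560, -0.8312)
n_2 = (+0.7039, -0.7103)
n_3 = (+0.9492, -0.3148)
n_4 = (-0.2728, +0.9621)
n_5 = (-0.7358, +0.6772)
n_6 = (-0.8698, -0.4934)
  (0,1): δ = 165.72°  ·
  (0,2): δ = 154.76°  ·
  (0,3): δ = 127.85°  ·
  (0,4): δ = 3.67°  ✓
  (0,5): δ = 27.87°  ✓
  (0,6): δ = 100.06°  ·
  (1,2): δ = 169.03°  ·
  (1,3): δ = 142.12°  ·
  (1,4): δ = 17.95°  ✓
  (1,5): δ = 13.59°  ✓
  (1,6): δ = 85.79°  ·
  (2,3): δ = 153.09°  ·
  (2,4): δ = 28.91°  ✓
  (2,5): δ = 2.63°  ✓
  (2,6): δ = 74.82°  ·
  (3,4): δ = 55.82°  ✓
  (3,5): δ = 24.28°  ✓
  (3,6): δ = 47.91°  ✓
  (4,5): δ = 148.46°  ·
  (4,6): δ = 76.26°  ·
  (5,6): δ = 107.81°  ·
antipodal pairs: 9

count = 9; pairs: (0,4), (0,5), (1,4), (1,5), (2,4), (2,5), (3,4), (3,5), (3,6)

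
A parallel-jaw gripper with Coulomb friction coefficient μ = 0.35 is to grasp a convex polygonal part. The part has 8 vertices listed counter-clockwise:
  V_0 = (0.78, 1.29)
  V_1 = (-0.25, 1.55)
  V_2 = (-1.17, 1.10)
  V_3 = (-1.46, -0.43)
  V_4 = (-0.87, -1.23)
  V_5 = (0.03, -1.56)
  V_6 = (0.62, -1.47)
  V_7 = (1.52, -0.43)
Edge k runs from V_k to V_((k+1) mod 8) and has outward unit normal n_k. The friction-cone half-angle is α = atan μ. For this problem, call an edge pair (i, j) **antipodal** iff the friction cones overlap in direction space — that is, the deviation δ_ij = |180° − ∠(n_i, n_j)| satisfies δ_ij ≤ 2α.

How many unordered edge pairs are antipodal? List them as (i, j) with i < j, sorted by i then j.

count = 7; pairs: (0,4), (0,5), (1,5), (1,6), (2,6), (2,7), (3,7)

α = atan 0.35 = 19.29°;  2α = 38.58°
n_0 = (+0.2447, +0.9696)
n_1 = (-0.4394, +0.8983)
n_2 = (-0.9825, +0.1862)
n_3 = (-0.8048, -0.5935)
n_4 = (-0.3443, -0.9389)
n_5 = (+0.1508, -0.9886)
n_6 = (+0.7562, -0.6544)
n_7 = (+0.9186, +0.3952)
  (0,1): δ = 139.77°  ·
  (0,2): δ = 86.57°  ·
  (0,3): δ = 39.42°  ·
  (0,4): δ = 5.97°  ✓
  (0,5): δ = 22.84°  ✓
  (0,6): δ = 63.29°  ·
  (0,7): δ = 127.45°  ·
  (1,2): δ = 126.80°  ·
  (1,3): δ = 79.66°  ·
  (1,4): δ = 46.20°  ·
  (1,5): δ = 17.39°  ✓
  (1,6): δ = 23.06°  ✓
  (1,7): δ = 87.21°  ·
  (2,3): δ = 132.86°  ·
  (2,4): δ = 99.40°  ·
  (2,5): δ = 70.59°  ·
  (2,6): δ = 30.14°  ✓
  (2,7): δ = 34.01°  ✓
  (3,4): δ = 146.55°  ·
  (3,5): δ = 117.74°  ·
  (3,6): δ = 77.28°  ·
  (3,7): δ = 13.13°  ✓
  (4,5): δ = 151.19°  ·
  (4,6): δ = 110.74°  ·
  (4,7): δ = 46.58°  ·
  (5,6): δ = 139.55°  ·
  (5,7): δ = 75.39°  ·
  (6,7): δ = 115.85°  ·
antipodal pairs: 7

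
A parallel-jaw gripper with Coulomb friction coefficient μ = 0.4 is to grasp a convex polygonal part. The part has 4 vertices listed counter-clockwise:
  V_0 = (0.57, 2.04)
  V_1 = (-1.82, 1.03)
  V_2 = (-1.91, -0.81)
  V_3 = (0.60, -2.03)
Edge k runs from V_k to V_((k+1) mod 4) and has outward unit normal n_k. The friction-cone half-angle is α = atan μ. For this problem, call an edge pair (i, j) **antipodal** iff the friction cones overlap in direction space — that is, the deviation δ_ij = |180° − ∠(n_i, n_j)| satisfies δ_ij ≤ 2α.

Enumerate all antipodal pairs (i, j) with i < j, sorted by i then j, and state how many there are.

α = atan 0.4 = 21.80°;  2α = 43.60°
n_0 = (-0.3893, +0.9211)
n_1 = (-0.9988, +0.0489)
n_2 = (-0.4372, -0.8994)
n_3 = (+1.0000, +0.0074)
  (0,1): δ = 115.71°  ·
  (0,2): δ = 48.83°  ·
  (0,3): δ = 67.51°  ·
  (1,2): δ = 113.12°  ·
  (1,3): δ = 3.22°  ✓
  (2,3): δ = 63.66°  ·
antipodal pairs: 1

count = 1; pairs: (1,3)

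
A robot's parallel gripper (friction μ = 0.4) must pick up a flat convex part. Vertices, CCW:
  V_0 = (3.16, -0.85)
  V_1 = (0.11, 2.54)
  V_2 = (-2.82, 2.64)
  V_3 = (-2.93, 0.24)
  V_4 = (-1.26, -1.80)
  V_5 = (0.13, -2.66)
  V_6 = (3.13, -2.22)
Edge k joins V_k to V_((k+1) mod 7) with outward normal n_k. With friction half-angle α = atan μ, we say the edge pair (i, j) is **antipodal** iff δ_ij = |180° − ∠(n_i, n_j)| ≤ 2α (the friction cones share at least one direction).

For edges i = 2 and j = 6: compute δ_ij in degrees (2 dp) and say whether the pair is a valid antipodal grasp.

α = atan 0.4 = 21.80°;  2α = 43.60°
edge 2: e_2 = (-0.11, -2.40);  n_2 = (-0.9990, +0.0458)
edge 6: e_6 = (+0.03, +1.37);  n_6 = (+0.9998, -0.0219)
∠(n_2, n_6) = 178.63°
δ = |180° − 178.63°| = 1.37°
1.37° ≤ 2α = 43.60°  →  valid

δ = 1.37°, valid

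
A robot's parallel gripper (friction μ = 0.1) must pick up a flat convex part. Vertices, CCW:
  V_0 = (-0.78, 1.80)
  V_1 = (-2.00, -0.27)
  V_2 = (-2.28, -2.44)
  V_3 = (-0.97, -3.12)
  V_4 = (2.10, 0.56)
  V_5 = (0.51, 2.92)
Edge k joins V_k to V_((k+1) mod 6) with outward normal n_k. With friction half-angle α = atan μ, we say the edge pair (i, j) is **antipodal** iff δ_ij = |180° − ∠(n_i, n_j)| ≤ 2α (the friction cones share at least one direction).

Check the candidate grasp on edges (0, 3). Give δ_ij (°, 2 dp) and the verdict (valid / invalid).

α = atan 0.1 = 5.71°;  2α = 11.42°
edge 0: e_0 = (-1.22, -2.07);  n_0 = (-0.8615, +0.5077)
edge 3: e_3 = (+3.07, +3.68);  n_3 = (+0.7679, -0.6406)
∠(n_0, n_3) = 170.68°
δ = |180° − 170.68°| = 9.32°
9.32° ≤ 2α = 11.42°  →  valid

δ = 9.32°, valid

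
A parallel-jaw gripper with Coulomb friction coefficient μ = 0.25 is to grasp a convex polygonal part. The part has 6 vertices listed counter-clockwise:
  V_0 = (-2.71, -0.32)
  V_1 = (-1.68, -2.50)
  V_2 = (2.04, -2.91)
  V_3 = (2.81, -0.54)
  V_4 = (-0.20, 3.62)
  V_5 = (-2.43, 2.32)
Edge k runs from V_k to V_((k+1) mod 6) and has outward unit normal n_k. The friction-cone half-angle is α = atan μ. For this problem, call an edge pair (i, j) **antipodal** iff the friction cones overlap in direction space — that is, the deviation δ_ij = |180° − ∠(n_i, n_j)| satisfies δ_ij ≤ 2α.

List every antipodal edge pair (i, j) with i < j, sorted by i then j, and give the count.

count = 2; pairs: (0,3), (2,5)

α = atan 0.25 = 14.04°;  2α = 28.07°
n_0 = (-0.9042, -0.4272)
n_1 = (-0.1096, -0.9940)
n_2 = (+0.9511, -0.3090)
n_3 = (+0.8102, +0.5862)
n_4 = (-0.5036, +0.8639)
n_5 = (-0.9944, +0.1055)
  (0,1): δ = 121.58°  ·
  (0,2): δ = 43.29°  ·
  (0,3): δ = 10.60°  ✓
  (0,4): δ = 94.95°  ·
  (0,5): δ = 148.66°  ·
  (1,2): δ = 101.71°  ·
  (1,3): δ = 47.82°  ·
  (1,4): δ = 36.53°  ·
  (1,5): δ = 90.24°  ·
  (2,3): δ = 126.11°  ·
  (2,4): δ = 41.76°  ·
  (2,5): δ = 11.94°  ✓
  (3,4): δ = 95.65°  ·
  (3,5): δ = 41.94°  ·
  (4,5): δ = 126.29°  ·
antipodal pairs: 2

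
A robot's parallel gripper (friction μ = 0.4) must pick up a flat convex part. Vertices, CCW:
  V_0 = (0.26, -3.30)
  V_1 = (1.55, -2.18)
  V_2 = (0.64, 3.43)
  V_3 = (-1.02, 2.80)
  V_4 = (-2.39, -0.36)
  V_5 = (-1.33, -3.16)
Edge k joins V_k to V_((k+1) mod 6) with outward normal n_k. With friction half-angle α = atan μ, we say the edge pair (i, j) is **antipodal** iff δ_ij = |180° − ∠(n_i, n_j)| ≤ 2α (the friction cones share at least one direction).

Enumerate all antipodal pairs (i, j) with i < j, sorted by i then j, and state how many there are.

count = 5; pairs: (0,2), (0,3), (1,3), (1,4), (2,5)

α = atan 0.4 = 21.80°;  2α = 43.60°
n_0 = (+0.6556, -0.7551)
n_1 = (+0.9871, +0.1601)
n_2 = (-0.3548, +0.9349)
n_3 = (-0.9175, +0.3978)
n_4 = (-0.9352, -0.3541)
n_5 = (-0.0877, -0.9961)
  (0,1): δ = 121.75°  ·
  (0,2): δ = 20.18°  ✓
  (0,3): δ = 25.60°  ✓
  (0,4): δ = 69.77°  ·
  (0,5): δ = 134.00°  ·
  (1,2): δ = 78.43°  ·
  (1,3): δ = 32.65°  ✓
  (1,4): δ = 11.52°  ✓
  (1,5): δ = 75.75°  ·
  (2,3): δ = 134.22°  ·
  (2,4): δ = 90.05°  ·
  (2,5): δ = 25.81°  ✓
  (3,4): δ = 135.83°  ·
  (3,5): δ = 71.59°  ·
  (4,5): δ = 115.77°  ·
antipodal pairs: 5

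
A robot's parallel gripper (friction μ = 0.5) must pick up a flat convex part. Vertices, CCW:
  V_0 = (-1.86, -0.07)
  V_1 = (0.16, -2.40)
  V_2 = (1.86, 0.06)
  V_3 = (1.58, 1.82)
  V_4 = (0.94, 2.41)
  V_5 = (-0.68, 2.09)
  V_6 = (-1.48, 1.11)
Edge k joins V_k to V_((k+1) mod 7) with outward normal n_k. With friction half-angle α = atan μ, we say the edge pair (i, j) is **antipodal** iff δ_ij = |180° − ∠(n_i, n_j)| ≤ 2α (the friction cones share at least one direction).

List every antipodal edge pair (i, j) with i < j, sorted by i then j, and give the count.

α = atan 0.5 = 26.57°;  2α = 53.13°
n_0 = (-0.7556, -0.6551)
n_1 = (+0.8227, -0.5685)
n_2 = (+0.9876, +0.1571)
n_3 = (+0.6778, +0.7352)
n_4 = (-0.1938, +0.9810)
n_5 = (-0.7747, +0.6324)
n_6 = (-0.9519, +0.3065)
  (0,1): δ = 75.57°  ·
  (0,2): δ = 31.88°  ✓
  (0,3): δ = 6.40°  ✓
  (0,4): δ = 60.25°  ·
  (0,5): δ = 99.85°  ·
  (0,6): δ = 121.23°  ·
  (1,2): δ = 136.31°  ·
  (1,3): δ = 98.03°  ·
  (1,4): δ = 44.18°  ✓
  (1,5): δ = 4.58°  ✓
  (1,6): δ = 16.80°  ✓
  (2,3): δ = 141.71°  ·
  (2,4): δ = 87.87°  ·
  (2,5): δ = 48.27°  ✓
  (2,6): δ = 26.89°  ✓
  (3,4): δ = 126.15°  ·
  (3,5): δ = 86.55°  ·
  (3,6): δ = 65.18°  ·
  (4,5): δ = 140.40°  ·
  (4,6): δ = 119.02°  ·
  (5,6): δ = 158.62°  ·
antipodal pairs: 7

count = 7; pairs: (0,2), (0,3), (1,4), (1,5), (1,6), (2,5), (2,6)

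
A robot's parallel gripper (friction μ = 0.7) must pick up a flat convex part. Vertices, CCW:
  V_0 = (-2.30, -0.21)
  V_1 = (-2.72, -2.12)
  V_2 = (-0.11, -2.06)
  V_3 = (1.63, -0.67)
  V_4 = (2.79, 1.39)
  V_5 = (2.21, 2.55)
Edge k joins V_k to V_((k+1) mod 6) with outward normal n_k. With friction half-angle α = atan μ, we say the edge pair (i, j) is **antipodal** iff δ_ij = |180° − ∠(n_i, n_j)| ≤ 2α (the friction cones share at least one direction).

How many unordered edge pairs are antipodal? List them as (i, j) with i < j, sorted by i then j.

count = 7; pairs: (0,2), (0,3), (0,4), (1,4), (1,5), (2,5), (3,5)

α = atan 0.7 = 34.99°;  2α = 69.98°
n_0 = (-0.9767, +0.2148)
n_1 = (+0.0230, -0.9997)
n_2 = (+0.6241, -0.7813)
n_3 = (+0.8713, -0.4907)
n_4 = (+0.8944, +0.4472)
n_5 = (-0.5220, +0.8530)
  (0,1): δ = 76.28°  ·
  (0,2): δ = 38.98°  ✓
  (0,3): δ = 16.98°  ✓
  (0,4): δ = 38.97°  ✓
  (0,5): δ = 133.87°  ·
  (1,2): δ = 142.70°  ·
  (1,3): δ = 120.70°  ·
  (1,4): δ = 64.75°  ✓
  (1,5): δ = 30.15°  ✓
  (2,3): δ = 158.00°  ·
  (2,4): δ = 102.05°  ·
  (2,5): δ = 7.15°  ✓
  (3,4): δ = 124.05°  ·
  (3,5): δ = 29.15°  ✓
  (4,5): δ = 85.10°  ·
antipodal pairs: 7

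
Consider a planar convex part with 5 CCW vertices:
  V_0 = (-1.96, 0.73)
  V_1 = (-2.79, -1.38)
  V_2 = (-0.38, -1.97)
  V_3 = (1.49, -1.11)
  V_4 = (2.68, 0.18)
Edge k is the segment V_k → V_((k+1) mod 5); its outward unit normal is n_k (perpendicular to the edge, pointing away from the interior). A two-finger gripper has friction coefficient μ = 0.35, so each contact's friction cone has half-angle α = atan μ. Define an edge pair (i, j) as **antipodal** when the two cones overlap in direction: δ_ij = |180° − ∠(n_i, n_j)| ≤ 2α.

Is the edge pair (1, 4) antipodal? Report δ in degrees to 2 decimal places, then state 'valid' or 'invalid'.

δ = 7.00°, valid

α = atan 0.35 = 19.29°;  2α = 38.58°
edge 1: e_1 = (+2.41, -0.59);  n_1 = (-0.2378, -0.9713)
edge 4: e_4 = (-4.64, +0.55);  n_4 = (+0.1177, +0.9930)
∠(n_1, n_4) = 173.00°
δ = |180° − 173.00°| = 7.00°
7.00° ≤ 2α = 38.58°  →  valid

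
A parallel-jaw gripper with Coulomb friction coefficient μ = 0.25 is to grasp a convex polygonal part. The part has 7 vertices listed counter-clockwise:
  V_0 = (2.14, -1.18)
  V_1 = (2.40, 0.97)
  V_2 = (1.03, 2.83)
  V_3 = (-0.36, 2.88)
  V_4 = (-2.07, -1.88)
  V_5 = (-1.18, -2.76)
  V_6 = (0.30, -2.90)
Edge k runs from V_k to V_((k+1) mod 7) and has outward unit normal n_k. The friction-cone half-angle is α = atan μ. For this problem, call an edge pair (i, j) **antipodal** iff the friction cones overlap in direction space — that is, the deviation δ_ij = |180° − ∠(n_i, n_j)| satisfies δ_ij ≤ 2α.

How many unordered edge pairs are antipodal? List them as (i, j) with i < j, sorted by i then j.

α = atan 0.25 = 14.04°;  2α = 28.07°
n_0 = (+0.9928, -0.1201)
n_1 = (+0.8052, +0.5931)
n_2 = (+0.0359, +0.9994)
n_3 = (-0.9411, +0.3381)
n_4 = (-0.7031, -0.7111)
n_5 = (-0.0942, -0.9956)
n_6 = (+0.6829, -0.7305)
  (0,1): δ = 136.73°  ·
  (0,2): δ = 85.16°  ·
  (0,3): δ = 12.87°  ✓
  (0,4): δ = 52.22°  ·
  (0,5): δ = 91.49°  ·
  (0,6): δ = 139.96°  ·
  (1,2): δ = 128.43°  ·
  (1,3): δ = 56.13°  ·
  (1,4): δ = 8.95°  ✓
  (1,5): δ = 48.22°  ·
  (1,6): δ = 96.70°  ·
  (2,3): δ = 107.70°  ·
  (2,4): δ = 42.62°  ·
  (2,5): δ = 3.34°  ✓
  (2,6): δ = 45.13°  ·
  (3,4): δ = 114.92°  ·
  (3,5): δ = 75.64°  ·
  (3,6): δ = 27.17°  ✓
  (4,5): δ = 140.73°  ·
  (4,6): δ = 92.25°  ·
  (5,6): δ = 131.53°  ·
antipodal pairs: 4

count = 4; pairs: (0,3), (1,4), (2,5), (3,6)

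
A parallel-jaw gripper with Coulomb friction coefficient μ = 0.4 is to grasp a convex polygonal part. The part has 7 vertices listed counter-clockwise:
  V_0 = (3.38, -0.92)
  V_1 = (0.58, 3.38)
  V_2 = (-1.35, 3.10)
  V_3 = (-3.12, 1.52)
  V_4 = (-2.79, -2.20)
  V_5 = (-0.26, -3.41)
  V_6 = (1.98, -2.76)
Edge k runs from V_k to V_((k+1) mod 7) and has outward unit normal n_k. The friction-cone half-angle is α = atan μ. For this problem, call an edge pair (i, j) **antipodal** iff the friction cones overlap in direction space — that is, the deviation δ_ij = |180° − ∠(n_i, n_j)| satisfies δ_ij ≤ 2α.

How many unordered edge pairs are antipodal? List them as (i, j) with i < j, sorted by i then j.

count = 7; pairs: (0,3), (0,4), (1,4), (1,5), (2,5), (2,6), (3,6)

α = atan 0.4 = 21.80°;  2α = 43.60°
n_0 = (+0.8380, +0.5457)
n_1 = (-0.1436, +0.9896)
n_2 = (-0.6659, +0.7460)
n_3 = (-0.9961, -0.0884)
n_4 = (-0.4315, -0.9021)
n_5 = (+0.2787, -0.9604)
n_6 = (+0.7958, -0.6055)
  (0,1): δ = 114.82°  ·
  (0,2): δ = 81.32°  ·
  (0,3): δ = 28.00°  ✓
  (0,4): δ = 31.37°  ✓
  (0,5): δ = 73.11°  ·
  (0,6): δ = 109.66°  ·
  (1,2): δ = 146.50°  ·
  (1,3): δ = 93.19°  ·
  (1,4): δ = 33.81°  ✓
  (1,5): δ = 7.93°  ✓
  (1,6): δ = 44.48°  ·
  (2,3): δ = 126.68°  ·
  (2,4): δ = 67.31°  ·
  (2,5): δ = 25.57°  ✓
  (2,6): δ = 10.98°  ✓
  (3,4): δ = 120.63°  ·
  (3,5): δ = 78.89°  ·
  (3,6): δ = 42.34°  ✓
  (4,5): δ = 138.26°  ·
  (4,6): δ = 101.71°  ·
  (5,6): δ = 143.45°  ·
antipodal pairs: 7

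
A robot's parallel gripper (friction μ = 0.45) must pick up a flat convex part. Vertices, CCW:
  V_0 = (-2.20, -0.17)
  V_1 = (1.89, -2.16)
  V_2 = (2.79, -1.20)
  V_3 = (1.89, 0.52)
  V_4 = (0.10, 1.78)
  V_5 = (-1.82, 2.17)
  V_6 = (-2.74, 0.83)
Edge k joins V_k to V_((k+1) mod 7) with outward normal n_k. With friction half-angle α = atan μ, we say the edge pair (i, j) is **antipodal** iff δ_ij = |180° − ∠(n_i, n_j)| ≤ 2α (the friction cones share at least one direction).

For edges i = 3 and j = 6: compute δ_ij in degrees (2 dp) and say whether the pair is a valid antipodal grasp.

α = atan 0.45 = 24.23°;  2α = 48.46°
edge 3: e_3 = (-1.79, +1.26);  n_3 = (+0.5756, +0.8177)
edge 6: e_6 = (+0.54, -1.00);  n_6 = (-0.8799, -0.4751)
∠(n_3, n_6) = 153.51°
δ = |180° − 153.51°| = 26.49°
26.49° ≤ 2α = 48.46°  →  valid

δ = 26.49°, valid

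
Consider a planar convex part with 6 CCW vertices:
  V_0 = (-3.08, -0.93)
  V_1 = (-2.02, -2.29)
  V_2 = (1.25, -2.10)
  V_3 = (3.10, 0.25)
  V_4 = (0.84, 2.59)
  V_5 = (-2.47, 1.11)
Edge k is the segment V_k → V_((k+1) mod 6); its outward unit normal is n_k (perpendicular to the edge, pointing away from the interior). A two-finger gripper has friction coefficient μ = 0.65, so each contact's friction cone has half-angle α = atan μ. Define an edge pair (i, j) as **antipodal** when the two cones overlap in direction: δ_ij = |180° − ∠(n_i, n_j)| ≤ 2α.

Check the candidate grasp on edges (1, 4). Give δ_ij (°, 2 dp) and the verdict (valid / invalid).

α = atan 0.65 = 33.02°;  2α = 66.05°
edge 1: e_1 = (+3.27, +0.19);  n_1 = (+0.0580, -0.9983)
edge 4: e_4 = (-3.31, -1.48);  n_4 = (-0.4082, +0.9129)
∠(n_1, n_4) = 159.23°
δ = |180° − 159.23°| = 20.77°
20.77° ≤ 2α = 66.05°  →  valid

δ = 20.77°, valid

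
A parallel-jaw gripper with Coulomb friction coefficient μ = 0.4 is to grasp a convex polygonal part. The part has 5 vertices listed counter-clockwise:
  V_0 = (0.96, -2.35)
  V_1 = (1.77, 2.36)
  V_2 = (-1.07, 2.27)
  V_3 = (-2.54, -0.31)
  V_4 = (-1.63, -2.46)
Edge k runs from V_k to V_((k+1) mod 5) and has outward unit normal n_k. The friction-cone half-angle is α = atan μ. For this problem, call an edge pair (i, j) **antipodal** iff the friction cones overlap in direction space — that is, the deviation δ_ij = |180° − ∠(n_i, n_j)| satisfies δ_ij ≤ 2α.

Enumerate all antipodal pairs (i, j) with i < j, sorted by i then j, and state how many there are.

count = 3; pairs: (0,2), (0,3), (1,4)

α = atan 0.4 = 21.80°;  2α = 43.60°
n_0 = (+0.9855, -0.1695)
n_1 = (-0.0317, +0.9995)
n_2 = (-0.8689, +0.4951)
n_3 = (-0.9209, -0.3898)
n_4 = (+0.0424, -0.9991)
  (0,1): δ = 78.43°  ·
  (0,2): δ = 19.92°  ✓
  (0,3): δ = 32.70°  ✓
  (0,4): δ = 102.19°  ·
  (1,2): δ = 121.49°  ·
  (1,3): δ = 68.87°  ·
  (1,4): δ = 0.62°  ✓
  (2,3): δ = 127.39°  ·
  (2,4): δ = 57.89°  ·
  (3,4): δ = 110.51°  ·
antipodal pairs: 3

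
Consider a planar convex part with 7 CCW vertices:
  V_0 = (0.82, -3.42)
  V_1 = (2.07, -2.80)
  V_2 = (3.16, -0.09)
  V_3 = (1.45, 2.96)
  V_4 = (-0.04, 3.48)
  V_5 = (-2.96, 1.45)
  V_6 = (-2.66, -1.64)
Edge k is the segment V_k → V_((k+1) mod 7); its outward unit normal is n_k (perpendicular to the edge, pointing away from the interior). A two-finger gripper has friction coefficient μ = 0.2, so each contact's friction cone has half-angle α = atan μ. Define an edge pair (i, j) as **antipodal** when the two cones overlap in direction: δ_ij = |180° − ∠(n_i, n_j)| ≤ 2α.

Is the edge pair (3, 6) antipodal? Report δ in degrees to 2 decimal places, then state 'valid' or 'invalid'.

δ = 7.85°, valid

α = atan 0.2 = 11.31°;  2α = 22.62°
edge 3: e_3 = (-1.49, +0.52);  n_3 = (+0.3295, +0.9442)
edge 6: e_6 = (+3.48, -1.78);  n_6 = (-0.4554, -0.8903)
∠(n_3, n_6) = 172.15°
δ = |180° − 172.15°| = 7.85°
7.85° ≤ 2α = 22.62°  →  valid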